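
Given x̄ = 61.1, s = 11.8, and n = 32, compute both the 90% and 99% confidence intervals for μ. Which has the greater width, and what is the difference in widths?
99% CI is wider by 4.37

df = 31
90% CI: t* = 1.696, (57.56, 64.64), width = 2 · t* · s/√n = 7.08
99% CI: t* = 2.744, (55.38, 66.82), width = 2 · t* · s/√n = 11.45

The 99% CI is wider by 11.45 - 7.08 = 4.37.
Higher confidence requires a wider interval.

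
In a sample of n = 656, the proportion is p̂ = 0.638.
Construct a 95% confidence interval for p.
(0.601, 0.675)

Proportion CI:
SE = √(p̂(1-p̂)/n) = √(0.638 · 0.362 / 656) = 0.01876

z* = 1.960
Margin = z* · SE = 1.960 · 0.01876 = 0.0368

CI: 0.638 ± 0.0368 = (0.601, 0.675)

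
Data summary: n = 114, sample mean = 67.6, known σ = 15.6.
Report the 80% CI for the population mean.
(65.73, 69.47)

z-interval (σ known):
z* = 1.282 for 80% confidence

Margin of error = z* · σ/√n = 1.282 · 15.6/√114 = 1.87

CI: (67.6 - 1.87, 67.6 + 1.87) = (65.73, 69.47)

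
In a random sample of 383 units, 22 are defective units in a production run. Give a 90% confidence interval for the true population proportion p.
(0.038, 0.077)

Proportion CI:
p̂ = 22/383 = 0.05744
SE = √(p̂(1-p̂)/n) = √(0.05744 · 0.94256 / 383) = 0.01189

z* = 1.645
Margin = z* · SE = 1.645 · 0.01189 = 0.0196

CI: 0.05744 ± 0.0196 = (0.038, 0.077)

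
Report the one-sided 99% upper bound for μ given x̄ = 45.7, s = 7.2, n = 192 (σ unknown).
μ ≤ 46.92

Upper bound (one-sided):
t* = 2.346 (one-sided for 99%)
Upper bound = x̄ + t* · s/√n = 45.7 + 2.346 · 7.2/√192 = 46.92

We are 99% confident that μ ≤ 46.92.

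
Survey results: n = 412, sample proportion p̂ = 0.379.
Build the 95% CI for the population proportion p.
(0.332, 0.426)

Proportion CI:
SE = √(p̂(1-p̂)/n) = √(0.379 · 0.621 / 412) = 0.02390

z* = 1.960
Margin = z* · SE = 1.960 · 0.02390 = 0.0468

CI: 0.379 ± 0.0468 = (0.332, 0.426)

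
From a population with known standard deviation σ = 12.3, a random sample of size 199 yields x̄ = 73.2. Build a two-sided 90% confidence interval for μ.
(71.77, 74.63)

z-interval (σ known):
z* = 1.645 for 90% confidence

Margin of error = z* · σ/√n = 1.645 · 12.3/√199 = 1.43

CI: (73.2 - 1.43, 73.2 + 1.43) = (71.77, 74.63)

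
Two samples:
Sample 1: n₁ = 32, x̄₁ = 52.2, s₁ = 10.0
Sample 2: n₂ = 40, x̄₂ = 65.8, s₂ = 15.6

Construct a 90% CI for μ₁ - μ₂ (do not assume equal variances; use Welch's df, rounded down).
(-18.66, -8.54)

Difference: x̄₁ - x̄₂ = -13.60
SE = √(s₁²/n₁ + s₂²/n₂) = √(10.0²/32 + 15.6²/40) = 3.0346
df = 67.09 → 67 (Welch–Satterthwaite, rounded down)
t* = 1.668

CI: -13.60 ± 1.668 · 3.0346 = -13.60 ± 5.06 = (-18.66, -8.54)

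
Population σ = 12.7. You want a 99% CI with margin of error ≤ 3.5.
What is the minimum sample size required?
n ≥ 88

For margin E ≤ 3.5:
n ≥ (z* · σ / E)²
n ≥ (2.576 · 12.7 / 3.5)²
n ≥ 87.37

Minimum n = 88 (rounding up)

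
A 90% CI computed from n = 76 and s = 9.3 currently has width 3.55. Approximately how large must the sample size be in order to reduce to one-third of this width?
n ≈ 684

CI width ∝ 1/√n
To reduce width by factor 3, need √n to grow by 3 → need 3² = 9 times as many samples.

Current: n = 76, width = 3.55
New: n = 684, width ≈ 1.17

Width reduced by factor of 3.55/1.17 = 3.03.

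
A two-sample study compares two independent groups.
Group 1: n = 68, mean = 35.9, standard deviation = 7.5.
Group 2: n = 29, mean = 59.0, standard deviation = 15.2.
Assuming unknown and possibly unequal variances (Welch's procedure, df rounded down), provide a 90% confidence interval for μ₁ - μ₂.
(-28.12, -18.08)

Difference: x̄₁ - x̄₂ = -23.10
SE = √(s₁²/n₁ + s₂²/n₂) = √(7.5²/68 + 15.2²/29) = 2.9655
df = 33.96 → 33 (Welch–Satterthwaite, rounded down)
t* = 1.692

CI: -23.10 ± 1.692 · 2.9655 = -23.10 ± 5.02 = (-28.12, -18.08)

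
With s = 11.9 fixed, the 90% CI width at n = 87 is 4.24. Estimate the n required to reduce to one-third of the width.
n ≈ 783

CI width ∝ 1/√n
To reduce width by factor 3, need √n to grow by 3 → need 3² = 9 times as many samples.

Current: n = 87, width = 4.24
New: n = 783, width ≈ 1.40

Width reduced by factor of 4.24/1.40 = 3.03.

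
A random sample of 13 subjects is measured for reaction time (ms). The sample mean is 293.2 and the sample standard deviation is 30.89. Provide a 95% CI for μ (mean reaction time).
(274.53, 311.87)

t-interval (σ unknown):
df = n - 1 = 12
t* = 2.179 for 95% confidence

Margin of error = t* · s/√n = 2.179 · 30.89/√13 = 18.67

CI: (274.53, 311.87)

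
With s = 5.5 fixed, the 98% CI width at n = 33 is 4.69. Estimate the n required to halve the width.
n ≈ 132

CI width ∝ 1/√n
To reduce width by factor 2, need √n to grow by 2 → need 2² = 4 times as many samples.

Current: n = 33, width = 4.69
New: n = 132, width ≈ 2.25

Width reduced by factor of 4.69/2.25 = 2.08.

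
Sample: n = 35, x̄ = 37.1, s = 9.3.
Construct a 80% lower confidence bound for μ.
μ ≥ 35.76

Lower bound (one-sided):
t* = 0.852 (one-sided for 80%)
Lower bound = x̄ - t* · s/√n = 37.1 - 0.852 · 9.3/√35 = 35.76

We are 80% confident that μ ≥ 35.76.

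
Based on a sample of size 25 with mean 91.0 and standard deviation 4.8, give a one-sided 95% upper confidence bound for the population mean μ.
μ ≤ 92.64

Upper bound (one-sided):
t* = 1.711 (one-sided for 95%)
Upper bound = x̄ + t* · s/√n = 91.0 + 1.711 · 4.8/√25 = 92.64

We are 95% confident that μ ≤ 92.64.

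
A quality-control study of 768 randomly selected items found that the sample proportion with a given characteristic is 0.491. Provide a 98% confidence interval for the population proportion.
(0.449, 0.533)

Proportion CI:
SE = √(p̂(1-p̂)/n) = √(0.491 · 0.509 / 768) = 0.01804

z* = 2.326
Margin = z* · SE = 2.326 · 0.01804 = 0.0420

CI: 0.491 ± 0.0420 = (0.449, 0.533)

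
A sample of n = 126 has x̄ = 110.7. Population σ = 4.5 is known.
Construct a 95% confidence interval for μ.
(109.91, 111.49)

z-interval (σ known):
z* = 1.960 for 95% confidence

Margin of error = z* · σ/√n = 1.960 · 4.5/√126 = 0.79

CI: (110.7 - 0.79, 110.7 + 0.79) = (109.91, 111.49)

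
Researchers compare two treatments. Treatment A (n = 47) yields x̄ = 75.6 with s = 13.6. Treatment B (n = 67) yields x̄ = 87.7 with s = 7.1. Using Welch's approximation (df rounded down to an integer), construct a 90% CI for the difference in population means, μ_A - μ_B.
(-15.71, -8.49)

Difference: x̄₁ - x̄₂ = -12.10
SE = √(s₁²/n₁ + s₂²/n₂) = √(13.6²/47 + 7.1²/67) = 2.1651
df = 63.65 → 63 (Welch–Satterthwaite, rounded down)
t* = 1.669

CI: -12.10 ± 1.669 · 2.1651 = -12.10 ± 3.61 = (-15.71, -8.49)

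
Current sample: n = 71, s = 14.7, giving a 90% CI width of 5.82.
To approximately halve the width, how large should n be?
n ≈ 284

CI width ∝ 1/√n
To reduce width by factor 2, need √n to grow by 2 → need 2² = 4 times as many samples.

Current: n = 71, width = 5.82
New: n = 284, width ≈ 2.88

Width reduced by factor of 5.82/2.88 = 2.02.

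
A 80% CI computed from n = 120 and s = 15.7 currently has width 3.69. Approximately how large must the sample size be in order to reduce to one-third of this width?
n ≈ 1080

CI width ∝ 1/√n
To reduce width by factor 3, need √n to grow by 3 → need 3² = 9 times as many samples.

Current: n = 120, width = 3.69
New: n = 1080, width ≈ 1.22

Width reduced by factor of 3.69/1.22 = 3.02.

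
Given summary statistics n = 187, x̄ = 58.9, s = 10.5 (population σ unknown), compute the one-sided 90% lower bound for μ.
μ ≥ 57.91

Lower bound (one-sided):
t* = 1.286 (one-sided for 90%)
Lower bound = x̄ - t* · s/√n = 58.9 - 1.286 · 10.5/√187 = 57.91

We are 90% confident that μ ≥ 57.91.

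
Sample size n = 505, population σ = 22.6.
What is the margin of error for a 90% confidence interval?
Margin of error = 1.65

Margin of error = z* · σ/√n
= 1.645 · 22.6/√505
= 1.645 · 22.6/22.4722
= 1.65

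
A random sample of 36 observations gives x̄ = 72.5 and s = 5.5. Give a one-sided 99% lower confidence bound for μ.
μ ≥ 70.27

Lower bound (one-sided):
t* = 2.438 (one-sided for 99%)
Lower bound = x̄ - t* · s/√n = 72.5 - 2.438 · 5.5/√36 = 70.27

We are 99% confident that μ ≥ 70.27.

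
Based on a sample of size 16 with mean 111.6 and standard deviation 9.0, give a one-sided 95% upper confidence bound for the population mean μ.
μ ≤ 115.54

Upper bound (one-sided):
t* = 1.753 (one-sided for 95%)
Upper bound = x̄ + t* · s/√n = 111.6 + 1.753 · 9.0/√16 = 115.54

We are 95% confident that μ ≤ 115.54.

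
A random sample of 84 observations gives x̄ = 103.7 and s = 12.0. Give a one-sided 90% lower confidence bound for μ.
μ ≥ 102.01

Lower bound (one-sided):
t* = 1.292 (one-sided for 90%)
Lower bound = x̄ - t* · s/√n = 103.7 - 1.292 · 12.0/√84 = 102.01

We are 90% confident that μ ≥ 102.01.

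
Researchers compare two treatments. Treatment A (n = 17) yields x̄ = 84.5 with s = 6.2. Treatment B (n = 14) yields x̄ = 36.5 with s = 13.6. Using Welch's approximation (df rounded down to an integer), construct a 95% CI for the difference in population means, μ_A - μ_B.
(39.70, 56.30)

Difference: x̄₁ - x̄₂ = 48.00
SE = √(s₁²/n₁ + s₂²/n₂) = √(6.2²/17 + 13.6²/14) = 3.9335
df = 17.42 → 17 (Welch–Satterthwaite, rounded down)
t* = 2.110

CI: 48.00 ± 2.110 · 3.9335 = 48.00 ± 8.30 = (39.70, 56.30)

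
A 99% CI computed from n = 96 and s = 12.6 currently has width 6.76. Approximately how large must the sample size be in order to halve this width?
n ≈ 384

CI width ∝ 1/√n
To reduce width by factor 2, need √n to grow by 2 → need 2² = 4 times as many samples.

Current: n = 96, width = 6.76
New: n = 384, width ≈ 3.33

Width reduced by factor of 6.76/3.33 = 2.03.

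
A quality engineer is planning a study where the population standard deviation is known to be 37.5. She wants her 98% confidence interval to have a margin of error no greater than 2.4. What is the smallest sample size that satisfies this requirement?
n ≥ 1321

For margin E ≤ 2.4:
n ≥ (z* · σ / E)²
n ≥ (2.326 · 37.5 / 2.4)²
n ≥ 1320.87

Minimum n = 1321 (rounding up)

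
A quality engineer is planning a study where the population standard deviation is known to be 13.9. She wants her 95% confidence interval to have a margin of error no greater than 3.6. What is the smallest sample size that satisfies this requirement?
n ≥ 58

For margin E ≤ 3.6:
n ≥ (z* · σ / E)²
n ≥ (1.960 · 13.9 / 3.6)²
n ≥ 57.27

Minimum n = 58 (rounding up)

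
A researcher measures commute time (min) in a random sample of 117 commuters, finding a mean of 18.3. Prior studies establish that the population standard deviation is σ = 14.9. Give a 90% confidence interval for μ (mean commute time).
(16.03, 20.57)

z-interval (σ known):
z* = 1.645 for 90% confidence

Margin of error = z* · σ/√n = 1.645 · 14.9/√117 = 2.27

CI: (18.3 - 2.27, 18.3 + 2.27) = (16.03, 20.57)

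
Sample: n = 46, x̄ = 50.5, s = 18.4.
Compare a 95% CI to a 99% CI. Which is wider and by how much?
99% CI is wider by 3.67

df = 45
95% CI: t* = 2.014, (45.04, 55.96), width = 2 · t* · s/√n = 10.93
99% CI: t* = 2.690, (43.20, 57.80), width = 2 · t* · s/√n = 14.60

The 99% CI is wider by 14.60 - 10.93 = 3.67.
Higher confidence requires a wider interval.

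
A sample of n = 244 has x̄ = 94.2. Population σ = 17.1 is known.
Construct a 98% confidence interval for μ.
(91.65, 96.75)

z-interval (σ known):
z* = 2.326 for 98% confidence

Margin of error = z* · σ/√n = 2.326 · 17.1/√244 = 2.55

CI: (94.2 - 2.55, 94.2 + 2.55) = (91.65, 96.75)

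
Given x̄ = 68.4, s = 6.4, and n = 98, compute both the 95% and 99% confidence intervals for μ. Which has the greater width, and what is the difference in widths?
99% CI is wider by 0.83

df = 97
95% CI: t* = 1.985, (67.12, 69.68), width = 2 · t* · s/√n = 2.57
99% CI: t* = 2.627, (66.70, 70.10), width = 2 · t* · s/√n = 3.40

The 99% CI is wider by 3.40 - 2.57 = 0.83.
Higher confidence requires a wider interval.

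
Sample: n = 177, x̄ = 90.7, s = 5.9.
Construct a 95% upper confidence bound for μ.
μ ≤ 91.43

Upper bound (one-sided):
t* = 1.654 (one-sided for 95%)
Upper bound = x̄ + t* · s/√n = 90.7 + 1.654 · 5.9/√177 = 91.43

We are 95% confident that μ ≤ 91.43.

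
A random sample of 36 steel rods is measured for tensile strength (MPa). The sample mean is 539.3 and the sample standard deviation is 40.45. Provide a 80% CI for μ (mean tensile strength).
(530.50, 548.10)

t-interval (σ unknown):
df = n - 1 = 35
t* = 1.306 for 80% confidence

Margin of error = t* · s/√n = 1.306 · 40.45/√36 = 8.80

CI: (530.50, 548.10)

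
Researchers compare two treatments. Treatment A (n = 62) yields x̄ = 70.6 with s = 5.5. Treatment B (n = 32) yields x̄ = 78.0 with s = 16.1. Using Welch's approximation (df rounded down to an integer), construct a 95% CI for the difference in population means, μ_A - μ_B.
(-13.35, -1.45)

Difference: x̄₁ - x̄₂ = -7.40
SE = √(s₁²/n₁ + s₂²/n₂) = √(5.5²/62 + 16.1²/32) = 2.9306
df = 34.78 → 34 (Welch–Satterthwaite, rounded down)
t* = 2.032

CI: -7.40 ± 2.032 · 2.9306 = -7.40 ± 5.95 = (-13.35, -1.45)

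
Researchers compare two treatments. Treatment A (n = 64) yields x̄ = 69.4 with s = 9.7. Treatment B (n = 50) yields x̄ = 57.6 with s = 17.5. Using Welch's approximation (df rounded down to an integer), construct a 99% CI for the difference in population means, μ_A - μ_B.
(4.51, 19.09)

Difference: x̄₁ - x̄₂ = 11.80
SE = √(s₁²/n₁ + s₂²/n₂) = √(9.7²/64 + 17.5²/50) = 2.7559
df = 72.11 → 72 (Welch–Satterthwaite, rounded down)
t* = 2.646

CI: 11.80 ± 2.646 · 2.7559 = 11.80 ± 7.29 = (4.51, 19.09)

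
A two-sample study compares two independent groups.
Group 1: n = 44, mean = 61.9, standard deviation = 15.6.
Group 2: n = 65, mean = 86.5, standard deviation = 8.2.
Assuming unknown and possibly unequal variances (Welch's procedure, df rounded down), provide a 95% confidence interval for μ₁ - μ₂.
(-29.73, -19.47)

Difference: x̄₁ - x̄₂ = -24.60
SE = √(s₁²/n₁ + s₂²/n₂) = √(15.6²/44 + 8.2²/65) = 2.5623
df = 59.20 → 59 (Welch–Satterthwaite, rounded down)
t* = 2.001

CI: -24.60 ± 2.001 · 2.5623 = -24.60 ± 5.13 = (-29.73, -19.47)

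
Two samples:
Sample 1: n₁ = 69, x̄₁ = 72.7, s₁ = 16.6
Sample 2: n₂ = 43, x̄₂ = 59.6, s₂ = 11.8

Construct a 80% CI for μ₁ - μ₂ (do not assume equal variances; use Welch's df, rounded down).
(9.63, 16.57)

Difference: x̄₁ - x̄₂ = 13.10
SE = √(s₁²/n₁ + s₂²/n₂) = √(16.6²/69 + 11.8²/43) = 2.6892
df = 108.01 → 108 (Welch–Satterthwaite, rounded down)
t* = 1.289

CI: 13.10 ± 1.289 · 2.6892 = 13.10 ± 3.47 = (9.63, 16.57)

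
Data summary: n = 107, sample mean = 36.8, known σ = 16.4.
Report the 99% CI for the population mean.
(32.72, 40.88)

z-interval (σ known):
z* = 2.576 for 99% confidence

Margin of error = z* · σ/√n = 2.576 · 16.4/√107 = 4.08

CI: (36.8 - 4.08, 36.8 + 4.08) = (32.72, 40.88)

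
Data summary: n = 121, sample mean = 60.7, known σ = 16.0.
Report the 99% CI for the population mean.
(56.95, 64.45)

z-interval (σ known):
z* = 2.576 for 99% confidence

Margin of error = z* · σ/√n = 2.576 · 16.0/√121 = 3.75

CI: (60.7 - 3.75, 60.7 + 3.75) = (56.95, 64.45)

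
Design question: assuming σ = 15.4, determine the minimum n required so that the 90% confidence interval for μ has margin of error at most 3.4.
n ≥ 56

For margin E ≤ 3.4:
n ≥ (z* · σ / E)²
n ≥ (1.645 · 15.4 / 3.4)²
n ≥ 55.52

Minimum n = 56 (rounding up)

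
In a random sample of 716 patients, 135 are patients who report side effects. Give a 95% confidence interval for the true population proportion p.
(0.160, 0.217)

Proportion CI:
p̂ = 135/716 = 0.18855
SE = √(p̂(1-p̂)/n) = √(0.18855 · 0.81145 / 716) = 0.01462

z* = 1.960
Margin = z* · SE = 1.960 · 0.01462 = 0.0287

CI: 0.18855 ± 0.0287 = (0.160, 0.217)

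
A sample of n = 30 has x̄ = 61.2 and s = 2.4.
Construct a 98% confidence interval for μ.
(60.12, 62.28)

t-interval (σ unknown):
df = n - 1 = 29
t* = 2.462 for 98% confidence

Margin of error = t* · s/√n = 2.462 · 2.4/√30 = 1.08

CI: (60.12, 62.28)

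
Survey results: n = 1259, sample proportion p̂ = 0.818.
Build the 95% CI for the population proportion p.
(0.797, 0.839)

Proportion CI:
SE = √(p̂(1-p̂)/n) = √(0.818 · 0.182 / 1259) = 0.01087

z* = 1.960
Margin = z* · SE = 1.960 · 0.01087 = 0.0213

CI: 0.818 ± 0.0213 = (0.797, 0.839)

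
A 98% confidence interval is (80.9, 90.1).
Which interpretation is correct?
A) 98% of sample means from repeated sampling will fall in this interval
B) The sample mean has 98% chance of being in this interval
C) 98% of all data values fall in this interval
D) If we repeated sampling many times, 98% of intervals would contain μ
D

A) Wrong — coverage applies to intervals containing μ, not to future x̄ values.
B) Wrong — x̄ is observed and sits in the interval by construction.
C) Wrong — a CI is about the parameter μ, not individual data values.
D) Correct — this is the frequentist long-run coverage interpretation.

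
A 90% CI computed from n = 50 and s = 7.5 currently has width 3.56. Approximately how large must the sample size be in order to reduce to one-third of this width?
n ≈ 450

CI width ∝ 1/√n
To reduce width by factor 3, need √n to grow by 3 → need 3² = 9 times as many samples.

Current: n = 50, width = 3.56
New: n = 450, width ≈ 1.17

Width reduced by factor of 3.56/1.17 = 3.04.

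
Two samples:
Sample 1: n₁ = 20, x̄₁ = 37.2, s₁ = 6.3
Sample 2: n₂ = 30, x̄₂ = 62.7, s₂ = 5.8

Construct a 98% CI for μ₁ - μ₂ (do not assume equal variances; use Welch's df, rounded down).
(-29.78, -21.22)

Difference: x̄₁ - x̄₂ = -25.50
SE = √(s₁²/n₁ + s₂²/n₂) = √(6.3²/20 + 5.8²/30) = 1.7623
df = 38.49 → 38 (Welch–Satterthwaite, rounded down)
t* = 2.429

CI: -25.50 ± 2.429 · 1.7623 = -25.50 ± 4.28 = (-29.78, -21.22)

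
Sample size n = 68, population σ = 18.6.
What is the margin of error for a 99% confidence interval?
Margin of error = 5.81

Margin of error = z* · σ/√n
= 2.576 · 18.6/√68
= 2.576 · 18.6/8.2462
= 5.81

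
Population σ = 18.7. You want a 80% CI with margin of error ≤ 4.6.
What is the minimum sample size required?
n ≥ 28

For margin E ≤ 4.6:
n ≥ (z* · σ / E)²
n ≥ (1.282 · 18.7 / 4.6)²
n ≥ 27.16

Minimum n = 28 (rounding up)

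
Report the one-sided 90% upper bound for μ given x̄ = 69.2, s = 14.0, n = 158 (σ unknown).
μ ≤ 70.63

Upper bound (one-sided):
t* = 1.287 (one-sided for 90%)
Upper bound = x̄ + t* · s/√n = 69.2 + 1.287 · 14.0/√158 = 70.63

We are 90% confident that μ ≤ 70.63.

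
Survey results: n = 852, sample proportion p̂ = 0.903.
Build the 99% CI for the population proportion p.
(0.877, 0.929)

Proportion CI:
SE = √(p̂(1-p̂)/n) = √(0.903 · 0.097 / 852) = 0.01014

z* = 2.576
Margin = z* · SE = 2.576 · 0.01014 = 0.0261

CI: 0.903 ± 0.0261 = (0.877, 0.929)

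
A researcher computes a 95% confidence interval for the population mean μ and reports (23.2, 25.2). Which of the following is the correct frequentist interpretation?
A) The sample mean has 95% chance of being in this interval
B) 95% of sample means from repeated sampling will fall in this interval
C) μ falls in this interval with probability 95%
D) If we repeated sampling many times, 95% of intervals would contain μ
D

A) Wrong — x̄ is observed and sits in the interval by construction.
B) Wrong — coverage applies to intervals containing μ, not to future x̄ values.
C) Wrong — μ is fixed; the randomness lives in the interval, not in μ.
D) Correct — this is the frequentist long-run coverage interpretation.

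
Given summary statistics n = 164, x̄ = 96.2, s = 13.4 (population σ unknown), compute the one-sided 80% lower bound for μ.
μ ≥ 95.32

Lower bound (one-sided):
t* = 0.844 (one-sided for 80%)
Lower bound = x̄ - t* · s/√n = 96.2 - 0.844 · 13.4/√164 = 95.32

We are 80% confident that μ ≥ 95.32.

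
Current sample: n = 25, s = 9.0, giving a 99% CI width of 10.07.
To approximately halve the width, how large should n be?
n ≈ 100

CI width ∝ 1/√n
To reduce width by factor 2, need √n to grow by 2 → need 2² = 4 times as many samples.

Current: n = 25, width = 10.07
New: n = 100, width ≈ 4.73

Width reduced by factor of 10.07/4.73 = 2.13.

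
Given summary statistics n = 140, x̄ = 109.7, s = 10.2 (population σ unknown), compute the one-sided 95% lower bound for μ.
μ ≥ 108.27

Lower bound (one-sided):
t* = 1.656 (one-sided for 95%)
Lower bound = x̄ - t* · s/√n = 109.7 - 1.656 · 10.2/√140 = 108.27

We are 95% confident that μ ≥ 108.27.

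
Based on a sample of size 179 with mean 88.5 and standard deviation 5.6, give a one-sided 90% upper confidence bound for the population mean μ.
μ ≤ 89.04

Upper bound (one-sided):
t* = 1.286 (one-sided for 90%)
Upper bound = x̄ + t* · s/√n = 88.5 + 1.286 · 5.6/√179 = 89.04

We are 90% confident that μ ≤ 89.04.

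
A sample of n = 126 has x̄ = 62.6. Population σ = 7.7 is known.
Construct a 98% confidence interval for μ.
(61.00, 64.20)

z-interval (σ known):
z* = 2.326 for 98% confidence

Margin of error = z* · σ/√n = 2.326 · 7.7/√126 = 1.60

CI: (62.6 - 1.60, 62.6 + 1.60) = (61.00, 64.20)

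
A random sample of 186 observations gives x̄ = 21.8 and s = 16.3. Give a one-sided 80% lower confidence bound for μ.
μ ≥ 20.79

Lower bound (one-sided):
t* = 0.844 (one-sided for 80%)
Lower bound = x̄ - t* · s/√n = 21.8 - 0.844 · 16.3/√186 = 20.79

We are 80% confident that μ ≥ 20.79.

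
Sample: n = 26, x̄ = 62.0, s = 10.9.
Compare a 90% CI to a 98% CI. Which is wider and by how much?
98% CI is wider by 3.32

df = 25
90% CI: t* = 1.708, (58.35, 65.65), width = 2 · t* · s/√n = 7.30
98% CI: t* = 2.485, (56.69, 67.31), width = 2 · t* · s/√n = 10.62

The 98% CI is wider by 10.62 - 7.30 = 3.32.
Higher confidence requires a wider interval.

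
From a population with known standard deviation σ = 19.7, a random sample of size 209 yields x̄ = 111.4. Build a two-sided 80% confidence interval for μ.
(109.65, 113.15)

z-interval (σ known):
z* = 1.282 for 80% confidence

Margin of error = z* · σ/√n = 1.282 · 19.7/√209 = 1.75

CI: (111.4 - 1.75, 111.4 + 1.75) = (109.65, 113.15)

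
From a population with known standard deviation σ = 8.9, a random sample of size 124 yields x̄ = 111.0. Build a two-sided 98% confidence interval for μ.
(109.14, 112.86)

z-interval (σ known):
z* = 2.326 for 98% confidence

Margin of error = z* · σ/√n = 2.326 · 8.9/√124 = 1.86

CI: (111.0 - 1.86, 111.0 + 1.86) = (109.14, 112.86)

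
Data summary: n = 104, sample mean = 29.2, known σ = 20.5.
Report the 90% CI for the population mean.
(25.89, 32.51)

z-interval (σ known):
z* = 1.645 for 90% confidence

Margin of error = z* · σ/√n = 1.645 · 20.5/√104 = 3.31

CI: (29.2 - 3.31, 29.2 + 3.31) = (25.89, 32.51)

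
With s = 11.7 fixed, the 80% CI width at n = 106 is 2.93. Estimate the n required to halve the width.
n ≈ 424

CI width ∝ 1/√n
To reduce width by factor 2, need √n to grow by 2 → need 2² = 4 times as many samples.

Current: n = 106, width = 2.93
New: n = 424, width ≈ 1.46

Width reduced by factor of 2.93/1.46 = 2.01.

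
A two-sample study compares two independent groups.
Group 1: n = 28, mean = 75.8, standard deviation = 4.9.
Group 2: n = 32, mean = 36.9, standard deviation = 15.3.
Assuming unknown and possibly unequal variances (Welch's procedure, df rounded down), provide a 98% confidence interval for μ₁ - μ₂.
(31.96, 45.84)

Difference: x̄₁ - x̄₂ = 38.90
SE = √(s₁²/n₁ + s₂²/n₂) = √(4.9²/28 + 15.3²/32) = 2.8588
df = 38.09 → 38 (Welch–Satterthwaite, rounded down)
t* = 2.429

CI: 38.90 ± 2.429 · 2.8588 = 38.90 ± 6.94 = (31.96, 45.84)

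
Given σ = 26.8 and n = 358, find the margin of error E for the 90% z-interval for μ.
Margin of error = 2.33

Margin of error = z* · σ/√n
= 1.645 · 26.8/√358
= 1.645 · 26.8/18.9209
= 2.33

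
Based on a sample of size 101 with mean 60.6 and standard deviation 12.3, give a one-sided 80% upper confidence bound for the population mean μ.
μ ≤ 61.63

Upper bound (one-sided):
t* = 0.845 (one-sided for 80%)
Upper bound = x̄ + t* · s/√n = 60.6 + 0.845 · 12.3/√101 = 61.63

We are 80% confident that μ ≤ 61.63.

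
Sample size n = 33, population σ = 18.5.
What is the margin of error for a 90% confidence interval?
Margin of error = 5.30

Margin of error = z* · σ/√n
= 1.645 · 18.5/√33
= 1.645 · 18.5/5.7446
= 5.30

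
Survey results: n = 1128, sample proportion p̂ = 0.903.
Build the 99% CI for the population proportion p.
(0.880, 0.926)

Proportion CI:
SE = √(p̂(1-p̂)/n) = √(0.903 · 0.097 / 1128) = 0.00881

z* = 2.576
Margin = z* · SE = 2.576 · 0.00881 = 0.0227

CI: 0.903 ± 0.0227 = (0.880, 0.926)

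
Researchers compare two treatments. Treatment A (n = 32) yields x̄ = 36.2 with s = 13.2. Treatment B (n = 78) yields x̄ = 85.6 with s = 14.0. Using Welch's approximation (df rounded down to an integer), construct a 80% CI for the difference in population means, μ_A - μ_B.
(-53.06, -45.74)

Difference: x̄₁ - x̄₂ = -49.40
SE = √(s₁²/n₁ + s₂²/n₂) = √(13.2²/32 + 14.0²/78) = 2.8210
df = 60.99 → 60 (Welch–Satterthwaite, rounded down)
t* = 1.296

CI: -49.40 ± 1.296 · 2.8210 = -49.40 ± 3.66 = (-53.06, -45.74)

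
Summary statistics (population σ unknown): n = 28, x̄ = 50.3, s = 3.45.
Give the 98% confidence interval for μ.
(48.69, 51.91)

t-interval (σ unknown):
df = n - 1 = 27
t* = 2.473 for 98% confidence

Margin of error = t* · s/√n = 2.473 · 3.45/√28 = 1.61

CI: (48.69, 51.91)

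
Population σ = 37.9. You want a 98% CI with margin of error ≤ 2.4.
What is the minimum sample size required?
n ≥ 1350

For margin E ≤ 2.4:
n ≥ (z* · σ / E)²
n ≥ (2.326 · 37.9 / 2.4)²
n ≥ 1349.20

Minimum n = 1350 (rounding up)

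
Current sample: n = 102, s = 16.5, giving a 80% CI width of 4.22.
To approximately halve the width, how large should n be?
n ≈ 408

CI width ∝ 1/√n
To reduce width by factor 2, need √n to grow by 2 → need 2² = 4 times as many samples.

Current: n = 102, width = 4.22
New: n = 408, width ≈ 2.10

Width reduced by factor of 4.22/2.10 = 2.01.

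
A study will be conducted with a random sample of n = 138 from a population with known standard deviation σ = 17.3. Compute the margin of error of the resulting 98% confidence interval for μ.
Margin of error = 3.43

Margin of error = z* · σ/√n
= 2.326 · 17.3/√138
= 2.326 · 17.3/11.7473
= 3.43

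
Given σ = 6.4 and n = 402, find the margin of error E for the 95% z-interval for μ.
Margin of error = 0.63

Margin of error = z* · σ/√n
= 1.960 · 6.4/√402
= 1.960 · 6.4/20.0499
= 0.63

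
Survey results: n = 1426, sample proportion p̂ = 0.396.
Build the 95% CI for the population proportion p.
(0.371, 0.421)

Proportion CI:
SE = √(p̂(1-p̂)/n) = √(0.396 · 0.604 / 1426) = 0.01295

z* = 1.960
Margin = z* · SE = 1.960 · 0.01295 = 0.0254

CI: 0.396 ± 0.0254 = (0.371, 0.421)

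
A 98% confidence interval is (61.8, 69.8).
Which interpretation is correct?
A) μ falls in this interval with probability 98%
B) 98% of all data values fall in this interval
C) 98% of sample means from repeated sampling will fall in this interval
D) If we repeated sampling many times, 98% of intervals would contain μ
D

A) Wrong — μ is fixed; the randomness lives in the interval, not in μ.
B) Wrong — a CI is about the parameter μ, not individual data values.
C) Wrong — coverage applies to intervals containing μ, not to future x̄ values.
D) Correct — this is the frequentist long-run coverage interpretation.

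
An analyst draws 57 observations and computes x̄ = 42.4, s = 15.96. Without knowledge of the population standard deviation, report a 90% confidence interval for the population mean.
(38.86, 45.94)

t-interval (σ unknown):
df = n - 1 = 56
t* = 1.673 for 90% confidence

Margin of error = t* · s/√n = 1.673 · 15.96/√57 = 3.54

CI: (38.86, 45.94)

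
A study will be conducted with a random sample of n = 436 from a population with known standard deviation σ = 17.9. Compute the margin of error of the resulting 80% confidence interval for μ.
Margin of error = 1.10

Margin of error = z* · σ/√n
= 1.282 · 17.9/√436
= 1.282 · 17.9/20.8806
= 1.10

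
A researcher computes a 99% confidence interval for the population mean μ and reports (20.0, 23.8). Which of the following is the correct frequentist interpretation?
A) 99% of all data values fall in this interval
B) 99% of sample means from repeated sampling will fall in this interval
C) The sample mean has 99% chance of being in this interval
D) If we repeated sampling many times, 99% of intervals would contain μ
D

A) Wrong — a CI is about the parameter μ, not individual data values.
B) Wrong — coverage applies to intervals containing μ, not to future x̄ values.
C) Wrong — x̄ is observed and sits in the interval by construction.
D) Correct — this is the frequentist long-run coverage interpretation.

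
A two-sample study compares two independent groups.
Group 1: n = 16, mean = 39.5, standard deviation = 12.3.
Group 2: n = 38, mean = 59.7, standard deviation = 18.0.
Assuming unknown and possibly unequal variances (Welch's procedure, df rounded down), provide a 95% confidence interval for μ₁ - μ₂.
(-28.77, -11.63)

Difference: x̄₁ - x̄₂ = -20.20
SE = √(s₁²/n₁ + s₂²/n₂) = √(12.3²/16 + 18.0²/38) = 4.2405
df = 40.80 → 40 (Welch–Satterthwaite, rounded down)
t* = 2.021

CI: -20.20 ± 2.021 · 4.2405 = -20.20 ± 8.57 = (-28.77, -11.63)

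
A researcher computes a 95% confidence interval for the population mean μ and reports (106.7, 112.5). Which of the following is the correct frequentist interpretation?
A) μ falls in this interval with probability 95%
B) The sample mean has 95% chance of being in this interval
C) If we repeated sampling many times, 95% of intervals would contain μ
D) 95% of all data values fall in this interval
C

A) Wrong — μ is fixed; the randomness lives in the interval, not in μ.
B) Wrong — x̄ is observed and sits in the interval by construction.
C) Correct — this is the frequentist long-run coverage interpretation.
D) Wrong — a CI is about the parameter μ, not individual data values.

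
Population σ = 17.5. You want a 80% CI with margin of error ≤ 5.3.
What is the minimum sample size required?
n ≥ 18

For margin E ≤ 5.3:
n ≥ (z* · σ / E)²
n ≥ (1.282 · 17.5 / 5.3)²
n ≥ 17.92

Minimum n = 18 (rounding up)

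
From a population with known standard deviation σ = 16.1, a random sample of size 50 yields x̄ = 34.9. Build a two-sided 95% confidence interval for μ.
(30.44, 39.36)

z-interval (σ known):
z* = 1.960 for 95% confidence

Margin of error = z* · σ/√n = 1.960 · 16.1/√50 = 4.46

CI: (34.9 - 4.46, 34.9 + 4.46) = (30.44, 39.36)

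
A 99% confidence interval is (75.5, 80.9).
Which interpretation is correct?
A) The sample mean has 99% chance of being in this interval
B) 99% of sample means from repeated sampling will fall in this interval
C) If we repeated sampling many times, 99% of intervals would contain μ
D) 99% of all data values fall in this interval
C

A) Wrong — x̄ is observed and sits in the interval by construction.
B) Wrong — coverage applies to intervals containing μ, not to future x̄ values.
C) Correct — this is the frequentist long-run coverage interpretation.
D) Wrong — a CI is about the parameter μ, not individual data values.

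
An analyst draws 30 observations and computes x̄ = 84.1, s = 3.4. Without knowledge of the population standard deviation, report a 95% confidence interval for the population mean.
(82.83, 85.37)

t-interval (σ unknown):
df = n - 1 = 29
t* = 2.045 for 95% confidence

Margin of error = t* · s/√n = 2.045 · 3.4/√30 = 1.27

CI: (82.83, 85.37)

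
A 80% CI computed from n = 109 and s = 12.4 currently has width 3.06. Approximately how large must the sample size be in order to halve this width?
n ≈ 436

CI width ∝ 1/√n
To reduce width by factor 2, need √n to grow by 2 → need 2² = 4 times as many samples.

Current: n = 109, width = 3.06
New: n = 436, width ≈ 1.53

Width reduced by factor of 3.06/1.53 = 2.00.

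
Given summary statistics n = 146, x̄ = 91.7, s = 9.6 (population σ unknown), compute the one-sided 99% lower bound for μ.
μ ≥ 89.83

Lower bound (one-sided):
t* = 2.352 (one-sided for 99%)
Lower bound = x̄ - t* · s/√n = 91.7 - 2.352 · 9.6/√146 = 89.83

We are 99% confident that μ ≥ 89.83.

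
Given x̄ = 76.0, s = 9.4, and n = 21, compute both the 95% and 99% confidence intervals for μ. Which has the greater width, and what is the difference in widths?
99% CI is wider by 3.11

df = 20
95% CI: t* = 2.086, (71.72, 80.28), width = 2 · t* · s/√n = 8.56
99% CI: t* = 2.845, (70.16, 81.84), width = 2 · t* · s/√n = 11.67

The 99% CI is wider by 11.67 - 8.56 = 3.11.
Higher confidence requires a wider interval.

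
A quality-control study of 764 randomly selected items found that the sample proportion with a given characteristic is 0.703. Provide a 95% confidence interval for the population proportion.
(0.671, 0.735)

Proportion CI:
SE = √(p̂(1-p̂)/n) = √(0.703 · 0.297 / 764) = 0.01653

z* = 1.960
Margin = z* · SE = 1.960 · 0.01653 = 0.0324

CI: 0.703 ± 0.0324 = (0.671, 0.735)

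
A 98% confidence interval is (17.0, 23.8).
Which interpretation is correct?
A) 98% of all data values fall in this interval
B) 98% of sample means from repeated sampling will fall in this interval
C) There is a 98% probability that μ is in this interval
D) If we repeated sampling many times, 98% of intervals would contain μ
D

A) Wrong — a CI is about the parameter μ, not individual data values.
B) Wrong — coverage applies to intervals containing μ, not to future x̄ values.
C) Wrong — μ is fixed; the randomness lives in the interval, not in μ.
D) Correct — this is the frequentist long-run coverage interpretation.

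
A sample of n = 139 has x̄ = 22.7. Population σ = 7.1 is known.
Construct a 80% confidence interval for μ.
(21.93, 23.47)

z-interval (σ known):
z* = 1.282 for 80% confidence

Margin of error = z* · σ/√n = 1.282 · 7.1/√139 = 0.77

CI: (22.7 - 0.77, 22.7 + 0.77) = (21.93, 23.47)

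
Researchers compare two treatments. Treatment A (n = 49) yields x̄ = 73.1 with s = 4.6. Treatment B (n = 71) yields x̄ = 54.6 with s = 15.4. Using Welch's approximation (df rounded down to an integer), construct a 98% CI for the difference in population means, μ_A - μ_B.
(13.90, 23.10)

Difference: x̄₁ - x̄₂ = 18.50
SE = √(s₁²/n₁ + s₂²/n₂) = √(4.6²/49 + 15.4²/71) = 1.9422
df = 87.15 → 87 (Welch–Satterthwaite, rounded down)
t* = 2.370

CI: 18.50 ± 2.370 · 1.9422 = 18.50 ± 4.60 = (13.90, 23.10)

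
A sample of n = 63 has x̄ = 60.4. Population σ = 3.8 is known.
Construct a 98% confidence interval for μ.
(59.29, 61.51)

z-interval (σ known):
z* = 2.326 for 98% confidence

Margin of error = z* · σ/√n = 2.326 · 3.8/√63 = 1.11

CI: (60.4 - 1.11, 60.4 + 1.11) = (59.29, 61.51)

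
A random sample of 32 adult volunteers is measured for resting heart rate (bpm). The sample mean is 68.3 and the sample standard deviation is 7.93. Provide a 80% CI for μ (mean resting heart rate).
(66.46, 70.14)

t-interval (σ unknown):
df = n - 1 = 31
t* = 1.309 for 80% confidence

Margin of error = t* · s/√n = 1.309 · 7.93/√32 = 1.84

CI: (66.46, 70.14)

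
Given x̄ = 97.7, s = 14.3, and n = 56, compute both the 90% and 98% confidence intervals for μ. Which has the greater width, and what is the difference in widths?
98% CI is wider by 2.77

df = 55
90% CI: t* = 1.673, (94.50, 100.90), width = 2 · t* · s/√n = 6.39
98% CI: t* = 2.396, (93.12, 102.28), width = 2 · t* · s/√n = 9.16

The 98% CI is wider by 9.16 - 6.39 = 2.77.
Higher confidence requires a wider interval.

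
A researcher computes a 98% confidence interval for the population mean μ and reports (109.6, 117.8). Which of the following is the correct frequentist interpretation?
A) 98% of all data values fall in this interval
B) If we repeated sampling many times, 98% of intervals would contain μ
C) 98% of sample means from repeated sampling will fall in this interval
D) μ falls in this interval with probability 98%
B

A) Wrong — a CI is about the parameter μ, not individual data values.
B) Correct — this is the frequentist long-run coverage interpretation.
C) Wrong — coverage applies to intervals containing μ, not to future x̄ values.
D) Wrong — μ is fixed; the randomness lives in the interval, not in μ.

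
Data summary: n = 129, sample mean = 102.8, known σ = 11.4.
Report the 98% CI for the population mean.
(100.47, 105.13)

z-interval (σ known):
z* = 2.326 for 98% confidence

Margin of error = z* · σ/√n = 2.326 · 11.4/√129 = 2.33

CI: (102.8 - 2.33, 102.8 + 2.33) = (100.47, 105.13)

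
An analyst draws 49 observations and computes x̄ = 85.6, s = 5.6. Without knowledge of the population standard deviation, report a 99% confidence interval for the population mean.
(83.45, 87.75)

t-interval (σ unknown):
df = n - 1 = 48
t* = 2.682 for 99% confidence

Margin of error = t* · s/√n = 2.682 · 5.6/√49 = 2.15

CI: (83.45, 87.75)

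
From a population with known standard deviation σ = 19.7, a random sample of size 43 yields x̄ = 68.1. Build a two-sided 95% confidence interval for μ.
(62.21, 73.99)

z-interval (σ known):
z* = 1.960 for 95% confidence

Margin of error = z* · σ/√n = 1.960 · 19.7/√43 = 5.89

CI: (68.1 - 5.89, 68.1 + 5.89) = (62.21, 73.99)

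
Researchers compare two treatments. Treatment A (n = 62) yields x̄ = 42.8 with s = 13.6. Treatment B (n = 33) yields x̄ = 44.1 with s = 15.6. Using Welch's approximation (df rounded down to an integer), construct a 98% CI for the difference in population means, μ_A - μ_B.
(-9.00, 6.40)

Difference: x̄₁ - x̄₂ = -1.30
SE = √(s₁²/n₁ + s₂²/n₂) = √(13.6²/62 + 15.6²/33) = 3.2183
df = 58.14 → 58 (Welch–Satterthwaite, rounded down)
t* = 2.392

CI: -1.30 ± 2.392 · 3.2183 = -1.30 ± 7.70 = (-9.00, 6.40)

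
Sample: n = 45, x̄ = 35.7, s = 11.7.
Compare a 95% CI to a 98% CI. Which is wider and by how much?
98% CI is wider by 1.39

df = 44
95% CI: t* = 2.015, (32.19, 39.21), width = 2 · t* · s/√n = 7.03
98% CI: t* = 2.414, (31.49, 39.91), width = 2 · t* · s/√n = 8.42

The 98% CI is wider by 8.42 - 7.03 = 1.39.
Higher confidence requires a wider interval.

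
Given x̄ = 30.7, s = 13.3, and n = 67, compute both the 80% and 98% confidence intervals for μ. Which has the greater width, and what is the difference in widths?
98% CI is wider by 3.54

df = 66
80% CI: t* = 1.295, (28.60, 32.80), width = 2 · t* · s/√n = 4.21
98% CI: t* = 2.384, (26.83, 34.57), width = 2 · t* · s/√n = 7.75

The 98% CI is wider by 7.75 - 4.21 = 3.54.
Higher confidence requires a wider interval.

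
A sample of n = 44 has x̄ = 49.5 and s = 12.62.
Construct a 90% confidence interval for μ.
(46.30, 52.70)

t-interval (σ unknown):
df = n - 1 = 43
t* = 1.681 for 90% confidence

Margin of error = t* · s/√n = 1.681 · 12.62/√44 = 3.20

CI: (46.30, 52.70)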